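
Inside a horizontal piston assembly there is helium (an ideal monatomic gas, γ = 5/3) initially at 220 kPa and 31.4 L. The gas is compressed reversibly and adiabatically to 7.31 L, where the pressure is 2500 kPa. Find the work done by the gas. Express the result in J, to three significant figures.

W ≈ -17100 J

Adiabatic: W = (P₁V₁ − P₂V₂)/(γ − 1) with γ = 5/3.
P₁V₁ = 6908 J, P₂V₂ = 18275 J.
W = (6908 − 18275) / 0.6667 = -17050 J.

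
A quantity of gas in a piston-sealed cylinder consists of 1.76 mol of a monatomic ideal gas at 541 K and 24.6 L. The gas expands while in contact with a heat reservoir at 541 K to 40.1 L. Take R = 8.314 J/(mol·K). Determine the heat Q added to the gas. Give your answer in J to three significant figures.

Isothermal ⇒ ΔU = 0, so Q = W = nRT ln(V₂/V₁).
Q = (1.76)(8.314)(541) ln(40.1/24.6) = 7916 × 0.4886 = 3868 J.

Q ≈ 3870 J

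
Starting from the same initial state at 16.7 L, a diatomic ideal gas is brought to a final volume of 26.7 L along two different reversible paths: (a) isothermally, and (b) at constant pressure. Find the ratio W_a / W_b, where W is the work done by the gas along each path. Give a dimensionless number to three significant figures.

W_a / W_b ≈ 0.784

Path (a) isothermal: W = P₁V₁ ln(V₂/V₁) → W_a/(P₁V₁) = 0.4693.
Path (b) isobaric: W = P₁(V₂ − V₁) → W_b/(P₁V₁) = 0.5988.
W_a / W_b = 0.4693 / 0.5988 = 0.7837.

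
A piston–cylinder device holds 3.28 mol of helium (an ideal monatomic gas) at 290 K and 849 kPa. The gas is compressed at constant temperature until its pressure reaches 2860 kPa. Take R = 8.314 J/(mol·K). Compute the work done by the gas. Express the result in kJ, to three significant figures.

W ≈ -9.60 kJ

Isothermal process: W = nRT ln(V₂/V₁) = nRT ln(P₁/P₂).
W = (3.28)(8.314)(290) × ln(849/2860)
  = 7908 × ln(0.2969) = 7908 × -1.215
W_by_gas = -9605 J.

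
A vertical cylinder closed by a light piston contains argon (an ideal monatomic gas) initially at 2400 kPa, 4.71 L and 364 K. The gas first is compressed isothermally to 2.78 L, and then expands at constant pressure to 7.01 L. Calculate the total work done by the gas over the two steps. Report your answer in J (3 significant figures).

Step 1 (isothermal): W = P₁V₁ ln(V₂/V₁) = (11304) ln(2.78/4.71) = -5960 J.
After step 1: P = 4066 kPa, V = 2.78 L, T = 364 K.
Step 2 (isobaric): W = PΔV = (4066 kPa)(7.01 − 2.78 L) = 17200 J.
W_total = -5960 + 17200 = 11240 J.

W_total ≈ 11200 J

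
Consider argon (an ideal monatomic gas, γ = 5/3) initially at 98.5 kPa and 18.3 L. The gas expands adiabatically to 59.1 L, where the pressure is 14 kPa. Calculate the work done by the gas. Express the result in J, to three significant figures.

Adiabatic: W = (P₁V₁ − P₂V₂)/(γ − 1) with γ = 5/3.
P₁V₁ = 1803 J, P₂V₂ = 827.4 J.
W = (1803 − 827.4) / 0.6667 = 1463 J.

W ≈ 1460 J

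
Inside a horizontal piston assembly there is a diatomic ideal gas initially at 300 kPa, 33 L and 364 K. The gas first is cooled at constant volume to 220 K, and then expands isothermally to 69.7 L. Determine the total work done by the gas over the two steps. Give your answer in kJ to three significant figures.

Step 1 (isochoric): W = 0 (constant volume).
After step 1: P = 181.3 kPa (V unchanged).
Step 2 (isothermal): W = P₁V₁ ln(V₂/V₁) = (5984) ln(69.7/33) = 4474 J.
W_total = 0 + 4474 = 4474 J.

W_total ≈ 4.47 kJ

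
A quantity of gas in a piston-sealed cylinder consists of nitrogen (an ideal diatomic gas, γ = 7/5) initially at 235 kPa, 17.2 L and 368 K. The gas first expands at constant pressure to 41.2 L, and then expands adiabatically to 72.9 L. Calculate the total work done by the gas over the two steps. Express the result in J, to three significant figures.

W_total ≈ 10600 J

Step 1 (isobaric): W = PΔV = (235 kPa)(41.2 − 17.2 L) = 5640 J.
After step 1: P = 235 kPa, V = 41.2 L, T = 881.5 K.
Step 2 (adiabatic): W = (P₁V₁ − P₂V₂)/(γ−1) = (9682 − 7706)/0.4 = 4940 J.
W_total = 5640 + 4940 = 10580 J.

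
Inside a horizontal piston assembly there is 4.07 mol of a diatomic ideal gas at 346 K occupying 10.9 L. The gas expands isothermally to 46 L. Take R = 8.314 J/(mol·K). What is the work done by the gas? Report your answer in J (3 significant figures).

W ≈ 16900 J

Isothermal: W = nRT ln(V₂/V₁).
W = (4.07)(8.314)(346) × ln(46/10.9)
  = 11708 × 1.44
W_by_gas = 16858 J.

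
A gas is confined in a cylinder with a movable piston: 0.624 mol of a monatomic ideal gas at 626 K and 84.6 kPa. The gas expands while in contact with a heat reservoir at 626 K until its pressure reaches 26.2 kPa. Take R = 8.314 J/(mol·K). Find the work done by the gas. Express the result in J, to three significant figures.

W ≈ 3810 J

Isothermal process: W = nRT ln(V₂/V₁) = nRT ln(P₁/P₂).
W = (0.624)(8.314)(626) × ln(84.6/26.2)
  = 3248 × ln(3.229) = 3248 × 1.172
W_by_gas = 3807 J.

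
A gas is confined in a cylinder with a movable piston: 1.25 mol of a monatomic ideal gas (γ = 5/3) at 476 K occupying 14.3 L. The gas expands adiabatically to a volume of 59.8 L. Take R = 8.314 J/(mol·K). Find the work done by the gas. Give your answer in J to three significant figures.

Adiabatic: TV^(γ−1) = const with γ = 5/3.
T₂ = T₁ (V₁/V₂)^(γ−1) = 476 × (14.3/59.8)^0.667 = 476 × 0.3853 = 183.4 K.
W_by = nCᵥ(T₁ − T₂) = (1.25)(12.47)(476 − 183.4) = 4562 J.

W ≈ 4560 J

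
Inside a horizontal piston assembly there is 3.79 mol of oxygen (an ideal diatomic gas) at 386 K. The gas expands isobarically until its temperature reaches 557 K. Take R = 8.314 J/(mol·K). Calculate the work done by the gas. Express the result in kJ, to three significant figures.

W ≈ 5.39 kJ

Isobaric: W = P ΔV = nR ΔT.
W = (3.79)(8.314)(557 − 386) = 5388 J.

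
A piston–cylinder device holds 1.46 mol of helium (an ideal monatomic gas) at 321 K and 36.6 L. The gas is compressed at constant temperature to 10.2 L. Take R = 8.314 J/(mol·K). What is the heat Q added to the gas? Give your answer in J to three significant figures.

Q ≈ -4980 J

Isothermal ⇒ ΔU = 0, so Q = W = nRT ln(V₂/V₁).
Q = (1.46)(8.314)(321) ln(10.2/36.6) = 3896 × -1.278 = -4978 J.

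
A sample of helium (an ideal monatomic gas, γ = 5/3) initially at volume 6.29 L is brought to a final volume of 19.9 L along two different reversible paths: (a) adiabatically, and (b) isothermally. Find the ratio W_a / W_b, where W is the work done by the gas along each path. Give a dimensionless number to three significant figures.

Path (a) adiabatic: W = P₁V₁(1 − (V₁/V₂)^(γ−1))/(γ−1) → W_a/(P₁V₁) = 0.804.
Path (b) isothermal: W = P₁V₁ ln(V₂/V₁) → W_b/(P₁V₁) = 1.152.
W_a / W_b = 0.804 / 1.152 = 0.698.

W_a / W_b ≈ 0.698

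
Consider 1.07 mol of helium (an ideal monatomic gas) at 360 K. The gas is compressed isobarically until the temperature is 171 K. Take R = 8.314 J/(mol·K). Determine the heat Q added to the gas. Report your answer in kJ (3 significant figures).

Q ≈ -4.20 kJ

Isobaric: W = nRΔT = (1.07)(8.314)(-189) = -1681 J.
ΔU = nCᵥΔT with Cᵥ = 3R/2: ΔU = (1.07)(12.47)(-189) = -2522 J.
Q = ΔU + W = -2522 − 1681 = -4203 J.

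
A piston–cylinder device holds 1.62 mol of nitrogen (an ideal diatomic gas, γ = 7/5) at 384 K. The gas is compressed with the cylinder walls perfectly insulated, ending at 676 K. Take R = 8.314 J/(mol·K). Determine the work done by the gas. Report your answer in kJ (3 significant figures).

W ≈ -9.83 kJ

Adiabatic ⇒ Q = 0, so W_by = −ΔU = nCᵥ(T₁ − T₂).
Cᵥ = 5R/2 = 20.79 J/(mol·K).
W = (1.62)(20.79)(384 − 676) = -9832 J.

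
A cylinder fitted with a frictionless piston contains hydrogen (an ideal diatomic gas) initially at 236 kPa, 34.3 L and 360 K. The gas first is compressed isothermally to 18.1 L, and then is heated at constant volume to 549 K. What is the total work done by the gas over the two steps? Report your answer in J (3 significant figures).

Step 1 (isothermal): W = P₁V₁ ln(V₂/V₁) = (8095) ln(18.1/34.3) = -5174 J.
Step 2 (isochoric): W = 0 (constant volume).
W_total = -5174 + 0 = -5174 J.

W_total ≈ -5170 J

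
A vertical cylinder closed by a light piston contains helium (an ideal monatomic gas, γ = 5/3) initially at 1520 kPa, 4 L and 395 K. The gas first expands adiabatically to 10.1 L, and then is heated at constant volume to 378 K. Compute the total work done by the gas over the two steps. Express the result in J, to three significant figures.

W_total ≈ 4200 J

Step 1 (adiabatic): W = (P₁V₁ − P₂V₂)/(γ−1) = (6080 − 3279)/0.667 = 4202 J.
Step 2 (isochoric): W = 0 (constant volume).
W_total = 4202 + 0 = 4202 J.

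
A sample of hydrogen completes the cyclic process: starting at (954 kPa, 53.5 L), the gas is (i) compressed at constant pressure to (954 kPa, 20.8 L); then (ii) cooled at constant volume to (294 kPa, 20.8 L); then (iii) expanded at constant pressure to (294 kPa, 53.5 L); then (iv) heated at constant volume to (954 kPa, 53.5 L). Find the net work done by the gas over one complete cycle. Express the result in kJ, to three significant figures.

Constant-volume legs do no work.
W(i) = (954)(20.8 − 53.5) = -31196 J; W(iii) = (294)(53.5 − 20.8) = 9614 J.
W_net = -31196 + 9614 = -21582 J (the counter-clockwise enclosed area).

W_net ≈ -21.6 kJ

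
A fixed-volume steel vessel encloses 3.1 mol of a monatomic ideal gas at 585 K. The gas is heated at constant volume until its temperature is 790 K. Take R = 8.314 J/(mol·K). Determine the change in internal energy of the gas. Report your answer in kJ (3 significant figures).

Constant volume ⇒ W = 0, so Q = ΔU = nCᵥΔT with Cᵥ = 3R/2 = 12.47 J/(mol·K).
ΔU = (3.1)(12.47)(790 − 585) = 7925 J.

ΔU ≈ 7.93 kJ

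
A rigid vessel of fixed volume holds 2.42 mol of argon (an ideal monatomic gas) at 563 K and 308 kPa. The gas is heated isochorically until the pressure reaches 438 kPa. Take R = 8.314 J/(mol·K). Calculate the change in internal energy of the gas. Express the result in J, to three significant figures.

Constant volume ⇒ W = 0, so Q = ΔU = nCᵥΔT with Cᵥ = 3R/2 = 12.47 J/(mol·K).
At constant V, T₂/T₁ = P₂/P₁ ⇒ ΔT = T₁(P₂/P₁ − 1) = 563·(438/308 − 1) = 237.6 K.
ΔU = (2.42)(12.47)(237.6) = 7172 J.

ΔU ≈ 7170 J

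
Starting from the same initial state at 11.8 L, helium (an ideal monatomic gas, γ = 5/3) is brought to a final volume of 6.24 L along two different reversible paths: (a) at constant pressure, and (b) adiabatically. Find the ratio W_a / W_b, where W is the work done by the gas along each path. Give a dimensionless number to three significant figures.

W_a / W_b ≈ 0.594

Path (a) isobaric: W = P₁(V₂ − V₁) → W_a/(P₁V₁) = -0.4712.
Path (b) adiabatic: W = P₁V₁(1 − (V₁/V₂)^(γ−1))/(γ−1) → W_b/(P₁V₁) = -0.7938.
W_a / W_b = -0.4712 / -0.7938 = 0.5936.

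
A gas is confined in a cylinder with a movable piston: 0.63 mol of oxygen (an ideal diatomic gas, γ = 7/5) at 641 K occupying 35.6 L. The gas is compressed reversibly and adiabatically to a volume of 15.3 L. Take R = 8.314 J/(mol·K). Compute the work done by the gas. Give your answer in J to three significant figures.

W ≈ -3370 J

Adiabatic: TV^(γ−1) = const with γ = 7/5.
T₂ = T₁ (V₁/V₂)^(γ−1) = 641 × (35.6/15.3)^0.4 = 641 × 1.402 = 898.6 K.
W_by = nCᵥ(T₁ − T₂) = (0.63)(20.79)(641 − 898.6) = -3373 J.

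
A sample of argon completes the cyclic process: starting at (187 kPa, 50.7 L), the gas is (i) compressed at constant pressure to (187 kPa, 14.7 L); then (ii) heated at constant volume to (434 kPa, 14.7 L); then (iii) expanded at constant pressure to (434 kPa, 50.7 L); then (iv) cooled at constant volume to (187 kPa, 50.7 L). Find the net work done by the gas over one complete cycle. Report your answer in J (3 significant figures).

Constant-volume legs do no work.
W(i) = (187)(14.7 − 50.7) = -6732 J; W(iii) = (434)(50.7 − 14.7) = 15624 J.
W_net = -6732 + 15624 = 8892 J (the clockwise enclosed area).

W_net ≈ 8890 J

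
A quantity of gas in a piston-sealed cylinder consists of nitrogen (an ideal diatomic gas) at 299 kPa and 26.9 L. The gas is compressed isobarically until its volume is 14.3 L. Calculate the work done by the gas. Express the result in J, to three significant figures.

W ≈ -3770 J

Isobaric: W = P ΔV.
W = (299 kPa)(14.3 − 26.9 L) = (299)(-12.6) = -3767 J.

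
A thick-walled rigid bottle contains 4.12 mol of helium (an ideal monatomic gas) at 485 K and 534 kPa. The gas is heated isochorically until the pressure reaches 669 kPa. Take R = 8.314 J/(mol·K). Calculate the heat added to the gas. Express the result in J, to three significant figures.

Constant volume ⇒ W = 0, so Q = ΔU = nCᵥΔT with Cᵥ = 3R/2 = 12.47 J/(mol·K).
At constant V, T₂/T₁ = P₂/P₁ ⇒ ΔT = T₁(P₂/P₁ − 1) = 485·(669/534 − 1) = 122.6 K.
ΔU = (4.12)(12.47)(122.6) = 6300 J.

Q ≈ 6300 J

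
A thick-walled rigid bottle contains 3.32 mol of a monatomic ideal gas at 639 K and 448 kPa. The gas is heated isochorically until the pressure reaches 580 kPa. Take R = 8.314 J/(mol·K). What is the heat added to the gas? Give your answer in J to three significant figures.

Constant volume ⇒ W = 0, so Q = ΔU = nCᵥΔT with Cᵥ = 3R/2 = 12.47 J/(mol·K).
At constant V, T₂/T₁ = P₂/P₁ ⇒ ΔT = T₁(P₂/P₁ − 1) = 639·(580/448 − 1) = 188.3 K.
ΔU = (3.32)(12.47)(188.3) = 7795 J.

Q ≈ 7800 J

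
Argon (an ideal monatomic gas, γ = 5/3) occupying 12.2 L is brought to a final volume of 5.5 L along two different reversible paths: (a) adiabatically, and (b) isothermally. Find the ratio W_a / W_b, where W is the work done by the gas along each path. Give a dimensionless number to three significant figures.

Path (a) adiabatic: W = P₁V₁(1 − (V₁/V₂)^(γ−1))/(γ−1) → W_a/(P₁V₁) = -1.051.
Path (b) isothermal: W = P₁V₁ ln(V₂/V₁) → W_b/(P₁V₁) = -0.7967.
W_a / W_b = -1.051 / -0.7967 = 1.32.

W_a / W_b ≈ 1.32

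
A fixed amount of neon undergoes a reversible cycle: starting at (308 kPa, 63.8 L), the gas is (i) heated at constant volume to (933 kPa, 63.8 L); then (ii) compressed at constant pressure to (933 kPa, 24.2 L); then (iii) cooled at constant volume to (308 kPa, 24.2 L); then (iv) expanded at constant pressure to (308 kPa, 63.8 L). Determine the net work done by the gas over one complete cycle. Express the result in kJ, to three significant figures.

Constant-volume legs do no work.
W(ii) = (933)(24.2 − 63.8) = -36947 J; W(iv) = (308)(63.8 − 24.2) = 12197 J.
W_net = -36947 + 12197 = -24750 J (the counter-clockwise enclosed area).

W_net ≈ -24.8 kJ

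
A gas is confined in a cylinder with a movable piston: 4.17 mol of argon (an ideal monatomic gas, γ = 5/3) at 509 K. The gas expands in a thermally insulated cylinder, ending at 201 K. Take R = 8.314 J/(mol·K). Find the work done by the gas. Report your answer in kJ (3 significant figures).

Adiabatic ⇒ Q = 0, so W_by = −ΔU = nCᵥ(T₁ − T₂).
Cᵥ = 3R/2 = 12.47 J/(mol·K).
W = (4.17)(12.47)(509 − 201) = 16017 J.

W ≈ 16.0 kJ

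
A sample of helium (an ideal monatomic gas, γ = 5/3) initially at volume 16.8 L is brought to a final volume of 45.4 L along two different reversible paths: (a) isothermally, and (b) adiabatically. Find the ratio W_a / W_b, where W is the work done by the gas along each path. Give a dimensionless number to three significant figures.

Path (a) isothermal: W = P₁V₁ ln(V₂/V₁) → W_a/(P₁V₁) = 0.9941.
Path (b) adiabatic: W = P₁V₁(1 − (V₁/V₂)^(γ−1))/(γ−1) → W_b/(P₁V₁) = 0.7269.
W_a / W_b = 0.9941 / 0.7269 = 1.368.

W_a / W_b ≈ 1.37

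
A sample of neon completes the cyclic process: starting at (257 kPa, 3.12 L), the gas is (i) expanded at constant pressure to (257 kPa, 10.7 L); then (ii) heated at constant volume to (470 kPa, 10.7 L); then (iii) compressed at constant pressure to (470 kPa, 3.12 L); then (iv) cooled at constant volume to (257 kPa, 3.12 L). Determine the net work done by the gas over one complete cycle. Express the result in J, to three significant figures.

W_net ≈ -1610 J

Constant-volume legs do no work.
W(i) = (257)(10.7 − 3.12) = 1948 J; W(iii) = (470)(3.12 − 10.7) = -3563 J.
W_net = 1948 − 3563 = -1615 J (the counter-clockwise enclosed area).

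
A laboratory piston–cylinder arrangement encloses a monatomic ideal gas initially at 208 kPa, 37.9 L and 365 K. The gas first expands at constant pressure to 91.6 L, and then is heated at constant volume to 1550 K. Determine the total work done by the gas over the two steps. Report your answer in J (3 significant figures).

W_total ≈ 11200 J

Step 1 (isobaric): W = PΔV = (208 kPa)(91.6 − 37.9 L) = 11170 J.
Step 2 (isochoric): W = 0 (constant volume).
W_total = 11170 + 0 = 11170 J.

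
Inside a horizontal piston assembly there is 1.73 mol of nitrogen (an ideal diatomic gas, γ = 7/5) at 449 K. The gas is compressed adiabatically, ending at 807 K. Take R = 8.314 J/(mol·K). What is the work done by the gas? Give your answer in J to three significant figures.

W ≈ -12900 J

Adiabatic ⇒ Q = 0, so W_by = −ΔU = nCᵥ(T₁ − T₂).
Cᵥ = 5R/2 = 20.79 J/(mol·K).
W = (1.73)(20.79)(449 − 807) = -12873 J.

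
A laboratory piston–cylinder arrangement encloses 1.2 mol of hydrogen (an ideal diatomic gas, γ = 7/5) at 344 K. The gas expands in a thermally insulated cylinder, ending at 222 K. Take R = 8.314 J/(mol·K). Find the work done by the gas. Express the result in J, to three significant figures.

W ≈ 3040 J

Adiabatic ⇒ Q = 0, so W_by = −ΔU = nCᵥ(T₁ − T₂).
Cᵥ = 5R/2 = 20.79 J/(mol·K).
W = (1.2)(20.79)(344 − 222) = 3043 J.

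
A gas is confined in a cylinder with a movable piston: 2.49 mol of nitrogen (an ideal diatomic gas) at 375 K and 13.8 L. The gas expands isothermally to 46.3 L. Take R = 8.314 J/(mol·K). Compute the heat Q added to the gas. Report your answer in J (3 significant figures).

Isothermal ⇒ ΔU = 0, so Q = W = nRT ln(V₂/V₁).
Q = (2.49)(8.314)(375) ln(46.3/13.8) = 7763 × 1.21 = 9397 J.

Q ≈ 9400 J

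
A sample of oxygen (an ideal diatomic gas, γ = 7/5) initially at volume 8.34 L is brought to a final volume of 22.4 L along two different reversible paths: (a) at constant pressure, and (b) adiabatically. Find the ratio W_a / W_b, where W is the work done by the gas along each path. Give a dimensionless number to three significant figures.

Path (a) isobaric: W = P₁(V₂ − V₁) → W_a/(P₁V₁) = 1.686.
Path (b) adiabatic: W = P₁V₁(1 − (V₁/V₂)^(γ−1))/(γ−1) → W_b/(P₁V₁) = 0.8161.
W_a / W_b = 1.686 / 0.8161 = 2.066.

W_a / W_b ≈ 2.07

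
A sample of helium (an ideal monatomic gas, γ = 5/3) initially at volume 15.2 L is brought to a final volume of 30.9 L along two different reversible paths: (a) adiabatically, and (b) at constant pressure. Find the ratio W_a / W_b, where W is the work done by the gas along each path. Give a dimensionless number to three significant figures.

W_a / W_b ≈ 0.547

Path (a) adiabatic: W = P₁V₁(1 − (V₁/V₂)^(γ−1))/(γ−1) → W_a/(P₁V₁) = 0.5653.
Path (b) isobaric: W = P₁(V₂ − V₁) → W_b/(P₁V₁) = 1.033.
W_a / W_b = 0.5653 / 1.033 = 0.5473.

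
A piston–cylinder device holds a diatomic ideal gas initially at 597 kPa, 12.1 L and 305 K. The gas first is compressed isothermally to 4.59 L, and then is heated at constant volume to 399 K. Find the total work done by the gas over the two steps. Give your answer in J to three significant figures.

W_total ≈ -7000 J

Step 1 (isothermal): W = P₁V₁ ln(V₂/V₁) = (7224) ln(4.59/12.1) = -7002 J.
Step 2 (isochoric): W = 0 (constant volume).
W_total = -7002 + 0 = -7002 J.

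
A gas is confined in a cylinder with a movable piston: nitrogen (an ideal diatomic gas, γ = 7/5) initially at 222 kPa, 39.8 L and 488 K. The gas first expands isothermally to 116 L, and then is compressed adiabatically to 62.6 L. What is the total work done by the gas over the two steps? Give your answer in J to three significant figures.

W_total ≈ 3270 J

Step 1 (isothermal): W = P₁V₁ ln(V₂/V₁) = (8836) ln(116/39.8) = 9452 J.
After step 1: P = 76.17 kPa, V = 116 L, T = 488 K.
Step 2 (adiabatic): W = (P₁V₁ − P₂V₂)/(γ−1) = (8836 − 11308)/0.4 = -6181 J.
W_total = 9452 − 6181 = 3270 J.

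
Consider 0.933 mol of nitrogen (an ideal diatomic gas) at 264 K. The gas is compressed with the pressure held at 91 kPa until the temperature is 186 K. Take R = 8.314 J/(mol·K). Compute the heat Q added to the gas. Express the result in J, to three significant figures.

Isobaric: W = nRΔT = (0.933)(8.314)(-78) = -605 J.
ΔU = nCᵥΔT with Cᵥ = 5R/2: ΔU = (0.933)(20.79)(-78) = -1513 J.
Q = ΔU + W = -1513 − 605 = -2118 J.

Q ≈ -2120 J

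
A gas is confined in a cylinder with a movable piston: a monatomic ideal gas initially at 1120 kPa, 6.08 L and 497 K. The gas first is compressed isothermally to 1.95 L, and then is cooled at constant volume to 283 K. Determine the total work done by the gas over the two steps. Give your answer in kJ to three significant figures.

Step 1 (isothermal): W = P₁V₁ ln(V₂/V₁) = (6810) ln(1.95/6.08) = -7744 J.
Step 2 (isochoric): W = 0 (constant volume).
W_total = -7744 + 0 = -7744 J.

W_total ≈ -7.74 kJ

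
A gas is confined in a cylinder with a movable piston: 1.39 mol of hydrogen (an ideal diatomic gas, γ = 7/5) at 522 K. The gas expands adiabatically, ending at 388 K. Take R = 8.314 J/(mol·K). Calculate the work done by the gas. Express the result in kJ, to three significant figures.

W ≈ 3.87 kJ

Adiabatic ⇒ Q = 0, so W_by = −ΔU = nCᵥ(T₁ − T₂).
Cᵥ = 5R/2 = 20.79 J/(mol·K).
W = (1.39)(20.79)(522 − 388) = 3871 J.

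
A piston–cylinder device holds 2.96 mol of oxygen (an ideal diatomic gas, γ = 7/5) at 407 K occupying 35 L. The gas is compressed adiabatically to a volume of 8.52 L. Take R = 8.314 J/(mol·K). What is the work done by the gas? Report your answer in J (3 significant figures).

W ≈ -19000 J

Adiabatic: TV^(γ−1) = const with γ = 7/5.
T₂ = T₁ (V₁/V₂)^(γ−1) = 407 × (35/8.52)^0.4 = 407 × 1.76 = 716.2 K.
W_by = nCᵥ(T₁ − T₂) = (2.96)(20.79)(407 − 716.2) = -19024 J.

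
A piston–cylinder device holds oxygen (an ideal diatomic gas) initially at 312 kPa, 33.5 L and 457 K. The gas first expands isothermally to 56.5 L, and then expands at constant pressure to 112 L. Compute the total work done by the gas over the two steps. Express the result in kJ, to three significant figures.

W_total ≈ 15.7 kJ

Step 1 (isothermal): W = P₁V₁ ln(V₂/V₁) = (10452) ln(56.5/33.5) = 5463 J.
After step 1: P = 185 kPa, V = 56.5 L, T = 457 K.
Step 2 (isobaric): W = PΔV = (185 kPa)(112 − 56.5 L) = 10267 J.
W_total = 5463 + 10267 = 15730 J.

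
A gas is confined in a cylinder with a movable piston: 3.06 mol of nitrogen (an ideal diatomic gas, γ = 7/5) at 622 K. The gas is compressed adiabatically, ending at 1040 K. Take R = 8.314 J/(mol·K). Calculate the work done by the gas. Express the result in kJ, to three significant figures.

Adiabatic ⇒ Q = 0, so W_by = −ΔU = nCᵥ(T₁ − T₂).
Cᵥ = 5R/2 = 20.79 J/(mol·K).
W = (3.06)(20.79)(622 − 1040) = -26586 J.

W ≈ -26.6 kJ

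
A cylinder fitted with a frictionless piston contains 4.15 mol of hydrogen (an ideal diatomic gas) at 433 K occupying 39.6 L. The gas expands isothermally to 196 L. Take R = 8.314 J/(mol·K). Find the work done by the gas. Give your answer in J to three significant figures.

Isothermal: W = nRT ln(V₂/V₁).
W = (4.15)(8.314)(433) × ln(196/39.6)
  = 14940 × 1.599
W_by_gas = 23893 J.

W ≈ 23900 J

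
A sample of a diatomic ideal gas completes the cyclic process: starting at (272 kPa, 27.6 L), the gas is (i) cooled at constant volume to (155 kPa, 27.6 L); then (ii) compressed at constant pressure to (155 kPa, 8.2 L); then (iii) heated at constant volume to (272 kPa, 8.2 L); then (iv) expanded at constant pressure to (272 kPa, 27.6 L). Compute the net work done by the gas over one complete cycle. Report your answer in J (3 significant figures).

Constant-volume legs do no work.
W(ii) = (155)(8.2 − 27.6) = -3007 J; W(iv) = (272)(27.6 − 8.2) = 5277 J.
W_net = -3007 + 5277 = 2270 J (the clockwise enclosed area).

W_net ≈ 2270 J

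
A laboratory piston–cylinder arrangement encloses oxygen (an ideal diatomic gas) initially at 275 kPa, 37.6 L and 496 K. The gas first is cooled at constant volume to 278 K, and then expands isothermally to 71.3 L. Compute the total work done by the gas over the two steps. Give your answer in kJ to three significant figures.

W_total ≈ 3.71 kJ

Step 1 (isochoric): W = 0 (constant volume).
After step 1: P = 154.1 kPa (V unchanged).
Step 2 (isothermal): W = P₁V₁ ln(V₂/V₁) = (5795) ln(71.3/37.6) = 3708 J.
W_total = 0 + 3708 = 3708 J.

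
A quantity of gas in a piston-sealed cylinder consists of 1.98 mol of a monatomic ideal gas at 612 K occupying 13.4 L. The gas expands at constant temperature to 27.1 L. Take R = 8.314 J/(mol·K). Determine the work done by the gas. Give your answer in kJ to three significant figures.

W ≈ 7.10 kJ

Isothermal: W = nRT ln(V₂/V₁).
W = (1.98)(8.314)(612) × ln(27.1/13.4)
  = 10075 × 0.7043
W_by_gas = 7095 J.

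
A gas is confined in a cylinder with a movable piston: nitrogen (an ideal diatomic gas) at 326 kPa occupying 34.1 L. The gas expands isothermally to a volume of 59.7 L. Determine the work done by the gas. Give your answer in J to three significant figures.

Isothermal: W = nRT ln(V₂/V₁) = P₁V₁ ln(V₂/V₁).
P₁V₁ = (326 kPa)(34.1 L) = 11117 J.
W = 11117 × ln(59.7/34.1) = 11117 × 0.56
W_by_gas = 6226 J.

W ≈ 6230 J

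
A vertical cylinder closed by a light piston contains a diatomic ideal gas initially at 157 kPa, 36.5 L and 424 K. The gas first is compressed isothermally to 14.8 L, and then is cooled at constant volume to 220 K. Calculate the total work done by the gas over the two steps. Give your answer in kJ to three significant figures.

W_total ≈ -5.17 kJ

Step 1 (isothermal): W = P₁V₁ ln(V₂/V₁) = (5730) ln(14.8/36.5) = -5173 J.
Step 2 (isochoric): W = 0 (constant volume).
W_total = -5173 + 0 = -5173 J.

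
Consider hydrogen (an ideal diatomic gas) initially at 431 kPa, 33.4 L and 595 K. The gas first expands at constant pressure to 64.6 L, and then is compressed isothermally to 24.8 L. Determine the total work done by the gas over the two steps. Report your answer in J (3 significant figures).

Step 1 (isobaric): W = PΔV = (431 kPa)(64.6 − 33.4 L) = 13447 J.
After step 1: P = 431 kPa, V = 64.6 L, T = 1151 K.
Step 2 (isothermal): W = P₁V₁ ln(V₂/V₁) = (27843) ln(24.8/64.6) = -26656 J.
W_total = 13447 − 26656 = -13208 J.

W_total ≈ -13200 J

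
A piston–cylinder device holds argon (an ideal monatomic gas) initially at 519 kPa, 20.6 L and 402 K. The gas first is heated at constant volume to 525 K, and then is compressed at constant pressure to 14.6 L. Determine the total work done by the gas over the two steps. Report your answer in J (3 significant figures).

Step 1 (isochoric): W = 0 (constant volume).
After step 1: P = 677.8 kPa (V unchanged).
Step 2 (isobaric): W = PΔV = (677.8 kPa)(14.6 − 20.6 L) = -4067 J.
W_total = 0 − 4067 = -4067 J.

W_total ≈ -4070 J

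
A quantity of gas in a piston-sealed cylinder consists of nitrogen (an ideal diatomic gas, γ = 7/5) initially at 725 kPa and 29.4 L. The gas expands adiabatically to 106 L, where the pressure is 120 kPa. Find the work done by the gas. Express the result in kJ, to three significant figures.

W ≈ 21.5 kJ

Adiabatic: W = (P₁V₁ − P₂V₂)/(γ − 1) with γ = 7/5.
P₁V₁ = 21315 J, P₂V₂ = 12720 J.
W = (21315 − 12720) / 0.4 = 21488 J.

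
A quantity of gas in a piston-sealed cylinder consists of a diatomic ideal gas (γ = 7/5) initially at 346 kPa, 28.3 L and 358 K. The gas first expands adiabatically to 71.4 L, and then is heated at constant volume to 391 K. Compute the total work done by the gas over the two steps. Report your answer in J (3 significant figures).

W_total ≈ 7570 J

Step 1 (adiabatic): W = (P₁V₁ − P₂V₂)/(γ−1) = (9792 − 6762)/0.4 = 7574 J.
Step 2 (isochoric): W = 0 (constant volume).
W_total = 7574 + 0 = 7574 J.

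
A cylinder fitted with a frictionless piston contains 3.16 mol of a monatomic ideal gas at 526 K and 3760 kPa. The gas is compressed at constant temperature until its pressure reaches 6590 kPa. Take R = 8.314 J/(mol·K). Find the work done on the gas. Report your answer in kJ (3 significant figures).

Isothermal process: W = nRT ln(V₂/V₁) = nRT ln(P₁/P₂).
W = (3.16)(8.314)(526) × ln(3760/6590)
  = 13819 × ln(0.5706) = 13819 × -0.5611
W_by_gas = -7754 J; work on gas = −W_by = 7754 J.

W ≈ 7.75 kJ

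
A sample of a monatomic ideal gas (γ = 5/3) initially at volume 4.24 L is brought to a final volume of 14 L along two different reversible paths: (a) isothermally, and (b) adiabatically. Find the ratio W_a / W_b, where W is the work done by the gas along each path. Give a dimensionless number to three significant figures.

Path (a) isothermal: W = P₁V₁ ln(V₂/V₁) → W_a/(P₁V₁) = 1.194.
Path (b) adiabatic: W = P₁V₁(1 − (V₁/V₂)^(γ−1))/(γ−1) → W_b/(P₁V₁) = 0.8235.
W_a / W_b = 1.194 / 0.8235 = 1.45.

W_a / W_b ≈ 1.45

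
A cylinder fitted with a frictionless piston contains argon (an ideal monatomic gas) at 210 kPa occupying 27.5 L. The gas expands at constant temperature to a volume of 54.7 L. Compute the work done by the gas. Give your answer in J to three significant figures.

W ≈ 3970 J

Isothermal: W = nRT ln(V₂/V₁) = P₁V₁ ln(V₂/V₁).
P₁V₁ = (210 kPa)(27.5 L) = 5775 J.
W = 5775 × ln(54.7/27.5) = 5775 × 0.6877
W_by_gas = 3971 J.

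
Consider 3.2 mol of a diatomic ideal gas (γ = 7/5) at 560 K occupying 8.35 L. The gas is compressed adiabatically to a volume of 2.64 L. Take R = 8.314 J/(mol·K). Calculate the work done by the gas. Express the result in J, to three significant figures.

Adiabatic: TV^(γ−1) = const with γ = 7/5.
T₂ = T₁ (V₁/V₂)^(γ−1) = 560 × (8.35/2.64)^0.4 = 560 × 1.585 = 887.6 K.
W_by = nCᵥ(T₁ − T₂) = (3.2)(20.79)(560 − 887.6) = -21790 J.

W ≈ -21800 J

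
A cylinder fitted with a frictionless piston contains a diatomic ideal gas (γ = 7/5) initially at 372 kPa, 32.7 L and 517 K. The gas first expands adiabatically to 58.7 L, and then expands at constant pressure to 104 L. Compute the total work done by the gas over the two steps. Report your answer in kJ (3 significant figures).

W_total ≈ 13.8 kJ

Step 1 (adiabatic): W = (P₁V₁ − P₂V₂)/(γ−1) = (12164 − 9626)/0.4 = 6346 J.
After step 1: P = 164 kPa, V = 58.7 L, T = 409.1 K.
Step 2 (isobaric): W = PΔV = (164 kPa)(104 − 58.7 L) = 7429 J.
W_total = 6346 + 7429 = 13774 J.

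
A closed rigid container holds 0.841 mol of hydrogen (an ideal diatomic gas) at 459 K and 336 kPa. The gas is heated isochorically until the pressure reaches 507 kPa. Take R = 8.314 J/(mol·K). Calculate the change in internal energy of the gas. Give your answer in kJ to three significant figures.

ΔU ≈ 4.08 kJ

Constant volume ⇒ W = 0, so Q = ΔU = nCᵥΔT with Cᵥ = 5R/2 = 20.79 J/(mol·K).
At constant V, T₂/T₁ = P₂/P₁ ⇒ ΔT = T₁(P₂/P₁ − 1) = 459·(507/336 − 1) = 233.6 K.
ΔU = (0.841)(20.79)(233.6) = 4083 J.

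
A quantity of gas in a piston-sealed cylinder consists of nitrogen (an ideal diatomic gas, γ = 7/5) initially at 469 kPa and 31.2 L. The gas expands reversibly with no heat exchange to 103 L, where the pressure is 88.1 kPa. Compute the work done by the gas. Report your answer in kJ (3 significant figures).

W ≈ 13.9 kJ

Adiabatic: W = (P₁V₁ − P₂V₂)/(γ − 1) with γ = 7/5.
P₁V₁ = 14633 J, P₂V₂ = 9074 J.
W = (14633 − 9074) / 0.4 = 13896 J.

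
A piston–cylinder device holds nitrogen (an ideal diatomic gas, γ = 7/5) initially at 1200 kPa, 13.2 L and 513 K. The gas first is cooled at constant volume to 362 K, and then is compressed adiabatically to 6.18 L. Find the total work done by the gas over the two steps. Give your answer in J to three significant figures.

W_total ≈ -9910 J

Step 1 (isochoric): W = 0 (constant volume).
After step 1: P = 846.8 kPa (V unchanged).
Step 2 (adiabatic): W = (P₁V₁ − P₂V₂)/(γ−1) = (11178 − 15142)/0.4 = -9911 J.
W_total = 0 − 9911 = -9911 J.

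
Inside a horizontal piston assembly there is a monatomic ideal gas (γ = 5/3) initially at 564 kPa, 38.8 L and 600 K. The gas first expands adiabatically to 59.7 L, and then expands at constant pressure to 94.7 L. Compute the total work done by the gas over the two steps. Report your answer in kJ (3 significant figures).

W_total ≈ 17.8 kJ

Step 1 (adiabatic): W = (P₁V₁ − P₂V₂)/(γ−1) = (21883 − 16419)/0.667 = 8196 J.
After step 1: P = 275 kPa, V = 59.7 L, T = 450.2 K.
Step 2 (isobaric): W = PΔV = (275 kPa)(94.7 − 59.7 L) = 9626 J.
W_total = 8196 + 9626 = 17822 J.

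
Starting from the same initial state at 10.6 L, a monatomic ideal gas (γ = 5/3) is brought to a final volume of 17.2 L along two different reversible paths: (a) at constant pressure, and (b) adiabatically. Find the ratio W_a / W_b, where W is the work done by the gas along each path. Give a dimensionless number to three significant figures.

Path (a) isobaric: W = P₁(V₂ − V₁) → W_a/(P₁V₁) = 0.6226.
Path (b) adiabatic: W = P₁V₁(1 − (V₁/V₂)^(γ−1))/(γ−1) → W_b/(P₁V₁) = 0.4137.
W_a / W_b = 0.6226 / 0.4137 = 1.505.

W_a / W_b ≈ 1.50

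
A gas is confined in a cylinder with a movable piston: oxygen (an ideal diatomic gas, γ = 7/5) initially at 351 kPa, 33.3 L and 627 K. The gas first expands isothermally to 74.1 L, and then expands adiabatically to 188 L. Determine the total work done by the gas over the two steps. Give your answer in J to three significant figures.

W_total ≈ 18400 J

Step 1 (isothermal): W = P₁V₁ ln(V₂/V₁) = (11688) ln(74.1/33.3) = 9349 J.
After step 1: P = 157.7 kPa, V = 74.1 L, T = 627 K.
Step 2 (adiabatic): W = (P₁V₁ − P₂V₂)/(γ−1) = (11688 − 8054)/0.4 = 9086 J.
W_total = 9349 + 9086 = 18435 J.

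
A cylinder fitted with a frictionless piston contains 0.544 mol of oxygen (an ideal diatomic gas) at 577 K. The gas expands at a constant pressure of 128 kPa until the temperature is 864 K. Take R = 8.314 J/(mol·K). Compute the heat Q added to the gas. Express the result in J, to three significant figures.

Isobaric: W = nRΔT = (0.544)(8.314)(287) = 1298 J.
ΔU = nCᵥΔT with Cᵥ = 5R/2: ΔU = (0.544)(20.79)(287) = 3245 J.
Q = ΔU + W = 3245 + 1298 = 4543 J.

Q ≈ 4540 J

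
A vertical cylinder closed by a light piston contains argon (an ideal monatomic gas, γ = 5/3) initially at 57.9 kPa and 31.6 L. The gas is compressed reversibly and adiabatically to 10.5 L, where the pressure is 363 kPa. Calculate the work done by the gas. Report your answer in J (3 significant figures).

W ≈ -2970 J

Adiabatic: W = (P₁V₁ − P₂V₂)/(γ − 1) with γ = 5/3.
P₁V₁ = 1830 J, P₂V₂ = 3812 J.
W = (1830 − 3812) / 0.6667 = -2973 J.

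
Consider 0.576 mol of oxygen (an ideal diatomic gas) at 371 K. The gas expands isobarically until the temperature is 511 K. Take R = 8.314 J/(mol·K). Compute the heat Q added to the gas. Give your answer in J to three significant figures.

Q ≈ 2350 J

Isobaric: W = nRΔT = (0.576)(8.314)(140) = 670.4 J.
ΔU = nCᵥΔT with Cᵥ = 5R/2: ΔU = (0.576)(20.79)(140) = 1676 J.
Q = ΔU + W = 1676 + 670.4 = 2347 J.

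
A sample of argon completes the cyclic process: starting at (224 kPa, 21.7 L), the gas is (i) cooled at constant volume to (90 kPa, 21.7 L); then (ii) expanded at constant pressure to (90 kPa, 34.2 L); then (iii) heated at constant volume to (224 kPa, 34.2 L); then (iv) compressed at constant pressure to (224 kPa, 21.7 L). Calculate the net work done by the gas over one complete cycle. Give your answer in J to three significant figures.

W_net ≈ -1680 J

Constant-volume legs do no work.
W(ii) = (90)(34.2 − 21.7) = 1125 J; W(iv) = (224)(21.7 − 34.2) = -2800 J.
W_net = 1125 − 2800 = -1675 J (the counter-clockwise enclosed area).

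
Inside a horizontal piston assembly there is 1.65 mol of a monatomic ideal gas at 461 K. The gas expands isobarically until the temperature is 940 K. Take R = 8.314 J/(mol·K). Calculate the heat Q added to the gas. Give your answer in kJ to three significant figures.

Isobaric: W = nRΔT = (1.65)(8.314)(479) = 6571 J.
ΔU = nCᵥΔT with Cᵥ = 3R/2: ΔU = (1.65)(12.47)(479) = 9856 J.
Q = ΔU + W = 9856 + 6571 = 16427 J.

Q ≈ 16.4 kJ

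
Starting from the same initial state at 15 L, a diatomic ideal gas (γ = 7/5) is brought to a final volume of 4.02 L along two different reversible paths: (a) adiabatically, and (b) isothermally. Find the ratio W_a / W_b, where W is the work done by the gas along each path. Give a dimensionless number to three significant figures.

Path (a) adiabatic: W = P₁V₁(1 − (V₁/V₂)^(γ−1))/(γ−1) → W_a/(P₁V₁) = -1.733.
Path (b) isothermal: W = P₁V₁ ln(V₂/V₁) → W_b/(P₁V₁) = -1.317.
W_a / W_b = -1.733 / -1.317 = 1.316.

W_a / W_b ≈ 1.32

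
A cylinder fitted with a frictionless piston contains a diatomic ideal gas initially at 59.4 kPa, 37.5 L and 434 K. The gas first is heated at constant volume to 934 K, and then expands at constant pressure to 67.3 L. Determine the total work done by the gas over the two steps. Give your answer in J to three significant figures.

Step 1 (isochoric): W = 0 (constant volume).
After step 1: P = 127.8 kPa (V unchanged).
Step 2 (isobaric): W = PΔV = (127.8 kPa)(67.3 − 37.5 L) = 3809 J.
W_total = 0 + 3809 = 3809 J.

W_total ≈ 3810 J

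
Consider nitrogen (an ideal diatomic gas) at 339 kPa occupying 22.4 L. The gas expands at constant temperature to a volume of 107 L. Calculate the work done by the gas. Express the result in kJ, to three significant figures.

W ≈ 11.9 kJ

Isothermal: W = nRT ln(V₂/V₁) = P₁V₁ ln(V₂/V₁).
P₁V₁ = (339 kPa)(22.4 L) = 7594 J.
W = 7594 × ln(107/22.4) = 7594 × 1.564
W_by_gas = 11875 J.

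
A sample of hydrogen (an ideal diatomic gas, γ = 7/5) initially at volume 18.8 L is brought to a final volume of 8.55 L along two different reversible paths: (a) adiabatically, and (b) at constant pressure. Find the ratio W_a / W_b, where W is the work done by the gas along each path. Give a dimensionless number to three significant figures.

Path (a) adiabatic: W = P₁V₁(1 − (V₁/V₂)^(γ−1))/(γ−1) → W_a/(P₁V₁) = -0.9262.
Path (b) isobaric: W = P₁(V₂ − V₁) → W_b/(P₁V₁) = -0.5452.
W_a / W_b = -0.9262 / -0.5452 = 1.699.

W_a / W_b ≈ 1.70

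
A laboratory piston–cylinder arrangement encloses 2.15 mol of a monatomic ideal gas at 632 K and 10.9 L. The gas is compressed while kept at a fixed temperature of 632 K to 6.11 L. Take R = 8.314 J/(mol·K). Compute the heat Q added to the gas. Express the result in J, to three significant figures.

Isothermal ⇒ ΔU = 0, so Q = W = nRT ln(V₂/V₁).
Q = (2.15)(8.314)(632) ln(6.11/10.9) = 11297 × -0.5788 = -6539 J.

Q ≈ -6540 J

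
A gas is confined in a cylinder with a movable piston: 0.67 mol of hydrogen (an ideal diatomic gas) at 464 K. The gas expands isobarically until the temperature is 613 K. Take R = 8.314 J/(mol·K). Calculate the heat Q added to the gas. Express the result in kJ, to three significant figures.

Isobaric: W = nRΔT = (0.67)(8.314)(149) = 830 J.
ΔU = nCᵥΔT with Cᵥ = 5R/2: ΔU = (0.67)(20.79)(149) = 2075 J.
Q = ΔU + W = 2075 + 830 = 2905 J.

Q ≈ 2.90 kJ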